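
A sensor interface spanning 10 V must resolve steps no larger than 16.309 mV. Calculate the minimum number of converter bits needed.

Number of steps required ≥ 10 V / 16.309 mV = 613.16.
Need 2^N ≥ 613.16; 2^9 = 512, 2^10 = 1024.
Minimum N = 10.

10 bits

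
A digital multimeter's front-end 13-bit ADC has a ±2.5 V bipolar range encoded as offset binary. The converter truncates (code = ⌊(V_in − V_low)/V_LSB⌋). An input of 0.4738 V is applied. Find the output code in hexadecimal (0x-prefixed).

code 0x1308 (decimal 4872)

LSB = 5 V / 8192 = 0.610 mV.
(0.4738 − (−2.5)) / 0.000610352 = 4872.274 LSBs.
So the output code is 4872.
In hexadecimal (0x-prefixed): 0x1308.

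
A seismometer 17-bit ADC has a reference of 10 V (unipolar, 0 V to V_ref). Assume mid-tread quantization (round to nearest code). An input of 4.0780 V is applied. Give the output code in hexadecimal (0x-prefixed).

LSB = 10 V / 131072 = 76.29 µV.
Input sits at 53451.162 steps above V_low.
Round → code 53451.
In hexadecimal (0x-prefixed): 0xD0CB.

code 0xD0CB (decimal 53451)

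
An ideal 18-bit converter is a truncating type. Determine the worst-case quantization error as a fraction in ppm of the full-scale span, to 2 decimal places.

Truncating → worst-case error = 1 LSB = V_FS/2^18, so 1e+06/262144 = 3.8147 ppm of full scale.

3.81 ppm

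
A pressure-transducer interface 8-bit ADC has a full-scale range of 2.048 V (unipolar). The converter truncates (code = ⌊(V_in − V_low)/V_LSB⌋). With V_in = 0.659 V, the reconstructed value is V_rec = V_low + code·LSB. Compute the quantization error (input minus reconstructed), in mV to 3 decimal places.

One LSB is 2.048 V / 256 = 8.000 mV.
(V_in − V_low)/LSB = (0.659 − 0)/0.008 = 82.3750 → code 82 (floor).
V_rec = 0 + 82·0.008 = 0.656 V.
V_in − V_rec = 0.003 V = 3.000 mV.

3.000 mV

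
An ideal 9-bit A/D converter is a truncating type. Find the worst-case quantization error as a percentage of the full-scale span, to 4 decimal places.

0.1953 %

Truncating → worst-case error = 1 LSB = V_FS/2^9, so 100/512 = 0.195312 % of full scale.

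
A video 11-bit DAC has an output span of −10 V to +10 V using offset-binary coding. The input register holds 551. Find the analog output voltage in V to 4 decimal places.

LSB = 20 V / 2^11 = 9.766 mV.
V_out = (−10) + 551 × 0.00976562 V = -4.61914 V.

-4.6191 V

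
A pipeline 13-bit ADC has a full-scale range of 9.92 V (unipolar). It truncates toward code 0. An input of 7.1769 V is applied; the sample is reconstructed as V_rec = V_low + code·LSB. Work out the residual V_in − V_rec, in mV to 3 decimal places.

One LSB is 9.92 V / 8192 = 1.211 mV.
Scaled input = 5926.7303 LSBs, so code = 5926.
Reconstructed: 7.1760156 V.
Difference: 0.000884375 V → 0.884 mV.

0.884 mV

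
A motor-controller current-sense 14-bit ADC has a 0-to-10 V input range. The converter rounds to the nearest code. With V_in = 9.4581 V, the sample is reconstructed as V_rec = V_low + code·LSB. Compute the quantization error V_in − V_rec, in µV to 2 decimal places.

92.19 µV

LSB = 10/2^14 = 0.610 mV.
(9.4581 − 0)/0.000610352 = 15496.1510; round gives code 15496.
V_rec = 0 + 15496·0.000610352 = 9.4580078 V.
V_in − V_rec = 9.21875e-05 V = 92.19 µV.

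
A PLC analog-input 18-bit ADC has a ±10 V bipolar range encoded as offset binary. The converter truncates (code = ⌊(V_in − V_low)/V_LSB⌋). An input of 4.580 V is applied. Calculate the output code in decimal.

code 191102

LSB = 20 V / 262144 = 76.29 µV.
(4.580 − (−10)) / 7.62939e-05 = 191102.976 LSBs.
⌊·⌋(191102.976) = 191102.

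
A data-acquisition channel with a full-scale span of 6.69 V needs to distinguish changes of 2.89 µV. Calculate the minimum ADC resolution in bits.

22 bits

Number of steps required ≥ 6.69 V / 2.89 µV = 2314878.89.
Need 2^N ≥ 2314878.89; 2^21 = 2097152, 2^22 = 4194304.
Minimum N = 22.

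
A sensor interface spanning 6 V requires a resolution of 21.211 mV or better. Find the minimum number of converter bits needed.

Number of steps required ≥ 6 V / 21.211 mV = 282.87.
Need 2^N ≥ 282.87; 2^8 = 256, 2^9 = 512.
Minimum N = 9.

9 bits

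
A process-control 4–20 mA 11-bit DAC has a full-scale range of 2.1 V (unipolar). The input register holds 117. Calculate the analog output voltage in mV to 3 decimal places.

LSB = 2.1 V / 2^11 = 1.025 mV.
V_out = 0 + 117 × 0.00102539 V = 0.119971 V.
= 119.971 mV.

119.971 mV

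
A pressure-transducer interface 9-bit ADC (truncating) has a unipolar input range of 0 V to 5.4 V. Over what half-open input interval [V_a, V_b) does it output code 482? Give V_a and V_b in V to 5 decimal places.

[5.08359 V, 5.09414 V)

LSB = 5.4/2^9 = 10.547 mV.
V_a = V_low + 482·LSB = 5.08359 V; V_b = V_low + 483·LSB = 5.09414 V.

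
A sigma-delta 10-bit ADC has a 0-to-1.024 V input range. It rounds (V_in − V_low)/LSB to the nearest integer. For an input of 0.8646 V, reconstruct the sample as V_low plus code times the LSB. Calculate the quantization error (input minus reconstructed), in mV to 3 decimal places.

-0.400 mV

Step size: 1.024 V ÷ 2^10 = 1.000 mV.
(V_in − V_low)/LSB = (0.8646 − 0)/0.001 = 864.6000 → code 865 (round).
Code 865 maps back to 0 + 865×0.001 V = 0.865 V.
V_in − V_rec = -0.0004 V = -0.400 mV.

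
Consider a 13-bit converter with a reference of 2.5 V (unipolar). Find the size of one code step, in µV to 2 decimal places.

305.18 µV

Full-scale span = 2.5 V.
LSB = 2.5 / 2^13 = 2.5 / 8192 = 0.000305176 V = 305.18 µV.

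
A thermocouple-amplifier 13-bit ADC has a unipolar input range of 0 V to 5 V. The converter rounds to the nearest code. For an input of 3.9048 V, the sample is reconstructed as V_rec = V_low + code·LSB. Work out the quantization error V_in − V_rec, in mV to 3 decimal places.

-0.229 mV

Step size: 5 V ÷ 2^13 = 0.610 mV.
Scaled input = 6397.6243 LSBs, so code = 6398.
V_rec = 0 + 6398·0.000610352 = 3.9050293 V.
V_in − V_rec = -0.000229297 V = -0.229 mV.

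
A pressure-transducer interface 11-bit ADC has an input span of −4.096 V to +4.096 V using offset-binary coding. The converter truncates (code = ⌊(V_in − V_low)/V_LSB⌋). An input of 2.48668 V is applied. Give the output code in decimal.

Full-scale span = 8.192 V; LSB = 8.192/2^11 = 4.000 mV.
Input sits at 1645.670 steps above V_low.
⌊·⌋(1645.670) = 1645.

code 1645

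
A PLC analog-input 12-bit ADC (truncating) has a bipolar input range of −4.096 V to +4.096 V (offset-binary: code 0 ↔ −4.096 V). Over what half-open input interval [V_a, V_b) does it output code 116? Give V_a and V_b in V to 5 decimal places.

LSB = 8.192/2^12 = 2.000 mV.
V_a = V_low + 116·LSB = -3.864 V; V_b = V_low + 117·LSB = -3.862 V.

[-3.86400 V, -3.86200 V)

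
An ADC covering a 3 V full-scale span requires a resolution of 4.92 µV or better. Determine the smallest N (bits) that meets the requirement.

20 bits

Number of steps required ≥ 3 V / 4.92 µV = 609756.10.
Need 2^N ≥ 609756.10; 2^19 = 524288, 2^20 = 1048576.
Minimum N = 20.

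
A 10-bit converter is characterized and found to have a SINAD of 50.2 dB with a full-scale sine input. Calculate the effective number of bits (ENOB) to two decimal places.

ENOB = (SINAD − 1.76) / 6.02 = (50.2 − 1.76)/6.02 = 8.047.

8.05 bits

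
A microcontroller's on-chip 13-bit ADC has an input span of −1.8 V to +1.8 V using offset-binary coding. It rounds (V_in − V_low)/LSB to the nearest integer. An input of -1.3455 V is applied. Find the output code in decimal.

LSB = 3.6 V / 8192 = 439.45 µV.
(-1.3455 − (−1.8)) / 0.000439453 = 1034.240 LSBs.
round(1034.240) = 1034.

code 1034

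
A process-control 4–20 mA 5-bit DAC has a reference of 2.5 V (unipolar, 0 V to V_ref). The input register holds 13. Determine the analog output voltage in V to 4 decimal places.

LSB = 2.5 V / 2^5 = 78.125 mV.
V_out = 0 + 13 × 0.078125 V = 1.01562 V.

1.0156 V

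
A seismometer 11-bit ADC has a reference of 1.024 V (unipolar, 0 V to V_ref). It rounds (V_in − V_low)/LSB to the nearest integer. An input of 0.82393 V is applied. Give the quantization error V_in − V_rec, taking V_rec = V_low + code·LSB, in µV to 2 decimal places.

-70.00 µV

Step size: 1.024 V ÷ 2^11 = 0.500 mV.
(V_in − V_low)/LSB = (0.82393 − 0)/0.0005 = 1647.8600 → code 1648 (round).
Reconstructed: 0.824 V.
Difference: -7e-05 V → -70.00 µV.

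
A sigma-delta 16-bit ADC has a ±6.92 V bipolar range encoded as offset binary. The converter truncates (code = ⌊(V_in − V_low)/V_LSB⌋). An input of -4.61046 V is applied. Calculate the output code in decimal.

LSB = 13.84 V / 65536 = 211.18 µV.
(V_in − V_low)/LSB = (-4.61046 − (−6.92)) / 0.000211182 = 10936.273.
Floor → code 10936.

code 10936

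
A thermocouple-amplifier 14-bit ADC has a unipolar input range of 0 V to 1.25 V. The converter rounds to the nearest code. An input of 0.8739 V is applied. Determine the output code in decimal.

code 11454

Full-scale span = 1.25 V; LSB = 1.25/2^14 = 76.29 µV.
Input sits at 11454.382 steps above V_low.
round(11454.382) = 11454.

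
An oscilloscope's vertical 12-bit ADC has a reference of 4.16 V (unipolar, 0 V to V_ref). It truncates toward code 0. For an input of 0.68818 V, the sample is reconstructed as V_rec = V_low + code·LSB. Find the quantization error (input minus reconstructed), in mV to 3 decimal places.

One LSB is 4.16 V / 4096 = 1.016 mV.
(V_in − V_low)/LSB = (0.68818 − 0)/0.00101563 = 677.5926 → code 677 (floor).
V_rec = 0 + 677·0.00101563 = 0.68757813 V.
V_in − V_rec = 0.000601875 V = 0.602 mV.

0.602 mV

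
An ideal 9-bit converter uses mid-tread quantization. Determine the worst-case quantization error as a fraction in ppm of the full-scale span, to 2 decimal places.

Rounding → worst-case error = ½ LSB = V_FS/2^10, so 1e+06/1024 = 976.562 ppm of full scale.

976.56 ppm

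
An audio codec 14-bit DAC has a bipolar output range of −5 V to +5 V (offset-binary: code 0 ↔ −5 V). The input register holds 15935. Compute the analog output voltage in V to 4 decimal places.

4.7260 V

LSB = 10 V / 2^14 = 0.610 mV.
V_out = (−5) + 15935 × 0.000610352 V = 4.72595 V.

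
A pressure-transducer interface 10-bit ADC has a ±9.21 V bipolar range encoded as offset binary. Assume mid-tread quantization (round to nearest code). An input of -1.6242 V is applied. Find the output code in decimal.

With 1024 levels over 18.42 V, one step is 17.988 mV.
Input sits at 421.708 steps above V_low.
Round → code 422.

code 422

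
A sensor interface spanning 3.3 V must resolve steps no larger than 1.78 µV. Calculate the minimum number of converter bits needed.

Number of steps required ≥ 3.3 V / 1.78 µV = 1853932.58.
Need 2^N ≥ 1853932.58; 2^20 = 1048576, 2^21 = 2097152.
Minimum N = 21.

21 bits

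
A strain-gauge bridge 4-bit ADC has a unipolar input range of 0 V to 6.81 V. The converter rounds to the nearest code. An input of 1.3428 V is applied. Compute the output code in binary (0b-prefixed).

LSB = 6.81 V / 16 = 425.625 mV.
(1.3428 − 0) / 0.425625 = 3.155 LSBs.
Round → code 3.
In binary (0b-prefixed): 0b11.

code 0b11 (decimal 3)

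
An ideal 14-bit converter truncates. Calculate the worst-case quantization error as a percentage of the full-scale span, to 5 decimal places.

Truncating → worst-case error = 1 LSB = V_FS/2^14, so 100/16384 = 0.00610352 % of full scale.

0.00610 %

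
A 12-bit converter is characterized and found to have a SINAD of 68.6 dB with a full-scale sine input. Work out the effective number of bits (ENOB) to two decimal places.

11.10 bits

ENOB = (SINAD − 1.76) / 6.02 = (68.6 − 1.76)/6.02 = 11.103.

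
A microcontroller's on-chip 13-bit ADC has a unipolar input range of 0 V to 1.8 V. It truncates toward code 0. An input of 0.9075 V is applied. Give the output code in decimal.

code 4130

LSB = 1.8 V / 8192 = 219.73 µV.
Input sits at 4130.133 steps above V_low.
Floor → code 4130.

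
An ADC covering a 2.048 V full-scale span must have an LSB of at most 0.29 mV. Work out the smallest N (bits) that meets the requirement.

13 bits

Number of steps required ≥ 2.048 V / 0.29 mV = 7062.07.
Need 2^N ≥ 7062.07; 2^12 = 4096, 2^13 = 8192.
Minimum N = 13.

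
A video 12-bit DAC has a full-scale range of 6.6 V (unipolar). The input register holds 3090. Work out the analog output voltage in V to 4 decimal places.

4.9790 V

LSB = 6.6 V / 2^12 = 1.611 mV.
V_out = 0 + 3090 × 0.00161133 V = 4.979 V.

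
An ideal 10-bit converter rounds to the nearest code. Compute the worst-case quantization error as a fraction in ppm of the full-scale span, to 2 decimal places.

488.28 ppm

Rounding → worst-case error = ½ LSB = V_FS/2^11, so 1e+06/2048 = 488.281 ppm of full scale.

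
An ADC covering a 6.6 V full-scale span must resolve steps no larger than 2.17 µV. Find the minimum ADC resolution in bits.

22 bits

Number of steps required ≥ 6.6 V / 2.17 µV = 3041474.65.
Need 2^N ≥ 3041474.65; 2^21 = 2097152, 2^22 = 4194304.
Minimum N = 22.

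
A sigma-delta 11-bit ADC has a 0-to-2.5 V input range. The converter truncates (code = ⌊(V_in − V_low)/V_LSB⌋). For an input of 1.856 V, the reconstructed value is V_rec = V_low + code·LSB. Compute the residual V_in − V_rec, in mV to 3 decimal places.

One LSB is 2.5 V / 2048 = 1.221 mV.
(V_in − V_low)/LSB = (1.856 − 0)/0.0012207 = 1520.4352 → code 1520 (floor).
Code 1520 maps back to 0 + 1520×0.0012207 V = 1.8554688 V.
V_in − V_rec = 0.00053125 V = 0.531 mV.

0.531 mV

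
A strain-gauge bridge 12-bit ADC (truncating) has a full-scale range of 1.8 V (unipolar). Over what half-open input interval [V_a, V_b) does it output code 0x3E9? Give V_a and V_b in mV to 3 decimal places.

[439.893 mV, 440.332 mV)

LSB = 1.8/2^12 = 439.45 µV.
Code 0x3E9 = 1001 decimal.
V_a = V_low + 1001·LSB = 0.439893 V; V_b = V_low + 1002·LSB = 0.440332 V.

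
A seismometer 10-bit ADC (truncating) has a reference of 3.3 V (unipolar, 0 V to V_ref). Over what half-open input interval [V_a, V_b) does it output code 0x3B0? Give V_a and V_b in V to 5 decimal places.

[3.04219 V, 3.04541 V)

LSB = 3.3/2^10 = 3.223 mV.
Code 0x3B0 = 944 decimal.
V_a = V_low + 944·LSB = 3.04219 V; V_b = V_low + 945·LSB = 3.04541 V.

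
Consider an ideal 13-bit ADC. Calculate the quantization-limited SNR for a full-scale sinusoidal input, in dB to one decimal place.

SNR ≈ 6.02·N + 1.76 dB = 6.02·13 + 1.76 = 80.02 dB.

80.0 dB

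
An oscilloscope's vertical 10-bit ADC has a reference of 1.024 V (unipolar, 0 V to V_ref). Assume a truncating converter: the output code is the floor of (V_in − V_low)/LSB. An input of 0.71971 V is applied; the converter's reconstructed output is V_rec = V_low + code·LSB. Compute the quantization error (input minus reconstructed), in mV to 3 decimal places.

Step size: 1.024 V ÷ 2^10 = 1.000 mV.
(0.71971 − 0)/0.001 = 719.7100; ⌊·⌋ gives code 719.
V_rec = 0 + 719·0.001 = 0.719 V.
Error = 0.71971 − 0.719 = 0.00071 V = 0.710 mV.

0.710 mV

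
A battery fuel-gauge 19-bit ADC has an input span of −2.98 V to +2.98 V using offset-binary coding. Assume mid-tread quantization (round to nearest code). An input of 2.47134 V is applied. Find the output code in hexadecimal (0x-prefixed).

code 0x75136 (decimal 479542)

With 524288 levels over 5.96 V, one step is 11.37 µV.
Input sits at 479542.306 steps above V_low.
round(479542.306) = 479542.
In hexadecimal (0x-prefixed): 0x75136.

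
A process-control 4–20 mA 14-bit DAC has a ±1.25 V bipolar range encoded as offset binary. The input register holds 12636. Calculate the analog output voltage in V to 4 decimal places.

0.6781 V

LSB = 2.5 V / 2^14 = 152.59 µV.
V_out = (−1.25) + 12636 × 0.000152588 V = 0.678101 V.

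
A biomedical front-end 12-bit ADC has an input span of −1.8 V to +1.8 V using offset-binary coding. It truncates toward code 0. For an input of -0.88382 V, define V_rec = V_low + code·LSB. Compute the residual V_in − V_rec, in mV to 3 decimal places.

Step size: 3.6 V ÷ 2^12 = 0.879 mV.
(-0.88382 − (−1.8))/0.000878906 = 1042.4092; ⌊·⌋ gives code 1042.
Code 1042 maps back to (−1.8) + 1042×0.000878906 V = -0.88417969 V.
V_in − V_rec = 0.000359687 V = 0.360 mV.

0.360 mV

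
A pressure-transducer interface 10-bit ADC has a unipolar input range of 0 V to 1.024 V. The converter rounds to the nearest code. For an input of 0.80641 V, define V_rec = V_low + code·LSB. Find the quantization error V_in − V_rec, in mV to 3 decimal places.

0.410 mV

LSB = 1.024/2^10 = 1.000 mV.
(V_in − V_low)/LSB = (0.80641 − 0)/0.001 = 806.4100 → code 806 (round).
Code 806 maps back to 0 + 806×0.001 V = 0.806 V.
Difference: 0.00041 V → 0.410 mV.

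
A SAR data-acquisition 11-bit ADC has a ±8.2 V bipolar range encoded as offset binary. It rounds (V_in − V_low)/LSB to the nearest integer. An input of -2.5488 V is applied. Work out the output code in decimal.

code 706

With 2048 levels over 16.4 V, one step is 8.008 mV.
(V_in − V_low)/LSB = (-2.5488 − (−8.2)) / 0.00800781 = 705.711.
round(705.711) = 706.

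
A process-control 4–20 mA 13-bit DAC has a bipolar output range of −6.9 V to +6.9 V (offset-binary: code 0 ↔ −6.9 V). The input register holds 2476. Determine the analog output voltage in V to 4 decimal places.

-2.7290 V

LSB = 13.8 V / 2^13 = 1.685 mV.
V_out = (−6.9) + 2476 × 0.00168457 V = -2.729 V.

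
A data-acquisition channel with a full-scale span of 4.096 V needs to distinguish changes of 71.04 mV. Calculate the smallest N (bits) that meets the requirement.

6 bits

Number of steps required ≥ 4.096 V / 71.04 mV = 57.66.
Need 2^N ≥ 57.66; 2^5 = 32, 2^6 = 64.
Minimum N = 6.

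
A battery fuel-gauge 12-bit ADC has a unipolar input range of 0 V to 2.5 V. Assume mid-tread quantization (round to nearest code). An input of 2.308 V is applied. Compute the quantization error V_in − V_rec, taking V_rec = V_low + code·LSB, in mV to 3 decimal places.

Step size: 2.5 V ÷ 2^12 = 0.610 mV.
(2.308 − 0)/0.000610352 = 3781.4272; round gives code 3781.
Code 3781 maps back to 0 + 3781×0.000610352 V = 2.3077393 V.
V_in − V_rec = 0.000260742 V = 0.261 mV.

0.261 mV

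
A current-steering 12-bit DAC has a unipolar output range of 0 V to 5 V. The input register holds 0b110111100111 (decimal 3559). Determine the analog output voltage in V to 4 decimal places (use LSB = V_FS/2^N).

LSB = 5 V / 2^12 = 1.221 mV.
Code 0b110111100111 = 3559 decimal.
V_out = 0 + 3559 × 0.0012207 V = 4.34448 V.

4.3445 V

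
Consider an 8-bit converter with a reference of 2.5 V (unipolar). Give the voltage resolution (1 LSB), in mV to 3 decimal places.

9.766 mV

Full-scale span = 2.5 V.
LSB = 2.5 / 2^8 = 2.5 / 256 = 0.00976562 V = 9.766 mV.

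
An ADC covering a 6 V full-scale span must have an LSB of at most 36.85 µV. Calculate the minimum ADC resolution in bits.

18 bits

Number of steps required ≥ 6 V / 36.85 µV = 162822.25.
Need 2^N ≥ 162822.25; 2^17 = 131072, 2^18 = 262144.
Minimum N = 18.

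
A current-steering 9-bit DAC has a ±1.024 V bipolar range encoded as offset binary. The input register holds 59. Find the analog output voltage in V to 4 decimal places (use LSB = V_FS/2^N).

LSB = 2.048 V / 2^9 = 4.000 mV.
V_out = (−1.024) + 59 × 0.004 V = -0.788 V.

-0.7880 V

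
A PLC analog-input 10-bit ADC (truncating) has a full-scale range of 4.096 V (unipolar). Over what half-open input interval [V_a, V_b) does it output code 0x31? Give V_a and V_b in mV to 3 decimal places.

LSB = 4.096/2^10 = 4.000 mV.
Code 0x31 = 49 decimal.
V_a = V_low + 49·LSB = 0.196 V; V_b = V_low + 50·LSB = 0.2 V.

[196.000 mV, 200.000 mV)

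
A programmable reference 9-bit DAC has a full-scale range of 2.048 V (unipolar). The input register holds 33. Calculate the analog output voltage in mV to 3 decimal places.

132.000 mV

LSB = 2.048 V / 2^9 = 4.000 mV.
V_out = 0 + 33 × 0.004 V = 0.132 V.
= 132.000 mV.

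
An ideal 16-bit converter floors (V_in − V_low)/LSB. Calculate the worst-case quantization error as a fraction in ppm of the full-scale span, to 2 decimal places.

15.26 ppm

Truncating → worst-case error = 1 LSB = V_FS/2^16, so 1e+06/65536 = 15.2588 ppm of full scale.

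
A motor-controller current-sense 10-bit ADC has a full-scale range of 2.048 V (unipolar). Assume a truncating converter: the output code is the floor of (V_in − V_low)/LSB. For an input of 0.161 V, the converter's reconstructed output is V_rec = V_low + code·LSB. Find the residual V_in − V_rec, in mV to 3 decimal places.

One LSB is 2.048 V / 1024 = 2.000 mV.
(V_in − V_low)/LSB = (0.161 − 0)/0.002 = 80.5000 → code 80 (floor).
Code 80 maps back to 0 + 80×0.002 V = 0.16 V.
Difference: 0.001 V → 1.000 mV.

1.000 mV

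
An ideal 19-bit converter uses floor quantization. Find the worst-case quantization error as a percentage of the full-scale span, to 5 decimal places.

Truncating → worst-case error = 1 LSB = V_FS/2^19, so 100/524288 = 0.000190735 % of full scale.

0.00019 %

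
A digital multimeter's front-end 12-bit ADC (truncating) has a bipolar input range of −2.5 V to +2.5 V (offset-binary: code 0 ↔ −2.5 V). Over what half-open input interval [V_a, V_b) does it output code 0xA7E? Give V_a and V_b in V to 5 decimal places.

LSB = 5/2^12 = 1.221 mV.
Code 0xA7E = 2686 decimal.
V_a = V_low + 2686·LSB = 0.778809 V; V_b = V_low + 2687·LSB = 0.780029 V.

[0.77881 V, 0.78003 V)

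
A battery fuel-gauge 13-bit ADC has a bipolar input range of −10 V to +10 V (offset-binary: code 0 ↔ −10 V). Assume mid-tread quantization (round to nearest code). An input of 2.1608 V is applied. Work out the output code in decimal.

code 4981

Full-scale span = 20 V; LSB = 20/2^13 = 2.441 mV.
Input sits at 4981.064 steps above V_low.
Round → code 4981.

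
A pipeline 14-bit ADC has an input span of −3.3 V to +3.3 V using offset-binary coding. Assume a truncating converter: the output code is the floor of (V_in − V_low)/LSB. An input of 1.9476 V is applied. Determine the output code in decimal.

LSB = 6.6 V / 16384 = 402.83 µV.
(1.9476 − (−3.3)) / 0.000402832 = 13026.769 LSBs.
⌊·⌋(13026.769) = 13026.

code 13026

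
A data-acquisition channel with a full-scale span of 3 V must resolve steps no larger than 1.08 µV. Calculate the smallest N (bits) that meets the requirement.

22 bits

Number of steps required ≥ 3 V / 1.08 µV = 2777777.78.
Need 2^N ≥ 2777777.78; 2^21 = 2097152, 2^22 = 4194304.
Minimum N = 22.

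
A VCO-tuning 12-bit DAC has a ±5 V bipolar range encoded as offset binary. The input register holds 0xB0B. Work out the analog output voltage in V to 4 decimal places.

LSB = 10 V / 2^12 = 2.441 mV.
Code 0xB0B = 2827 decimal.
V_out = (−5) + 2827 × 0.00244141 V = 1.90186 V.

1.9019 V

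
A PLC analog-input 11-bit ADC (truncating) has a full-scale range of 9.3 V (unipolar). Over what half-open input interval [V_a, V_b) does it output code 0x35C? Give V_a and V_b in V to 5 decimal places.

LSB = 9.3/2^11 = 4.541 mV.
Code 0x35C = 860 decimal.
V_a = V_low + 860·LSB = 3.90527 V; V_b = V_low + 861·LSB = 3.90981 V.

[3.90527 V, 3.90981 V)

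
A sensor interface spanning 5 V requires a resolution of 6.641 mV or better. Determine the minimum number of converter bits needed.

10 bits

Number of steps required ≥ 5 V / 6.641 mV = 752.90.
Need 2^N ≥ 752.90; 2^9 = 512, 2^10 = 1024.
Minimum N = 10.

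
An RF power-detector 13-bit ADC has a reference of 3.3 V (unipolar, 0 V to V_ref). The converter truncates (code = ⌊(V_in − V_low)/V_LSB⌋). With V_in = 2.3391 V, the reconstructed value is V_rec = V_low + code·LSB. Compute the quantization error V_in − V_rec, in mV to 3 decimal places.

One LSB is 3.3 V / 8192 = 402.83 µV.
(2.3391 − 0)/0.000402832 = 5806.6385; ⌊·⌋ gives code 5806.
V_rec = 0 + 5806·0.000402832 = 2.3388428 V.
Error = 2.3391 − 2.3388428 = 0.000257227 V = 0.257 mV.

0.257 mV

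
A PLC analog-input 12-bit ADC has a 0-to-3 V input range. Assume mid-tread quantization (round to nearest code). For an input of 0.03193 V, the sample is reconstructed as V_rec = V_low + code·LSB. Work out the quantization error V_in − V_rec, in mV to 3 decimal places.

One LSB is 3 V / 4096 = 0.732 mV.
Scaled input = 43.5951 LSBs, so code = 44.
Reconstructed: 0.032226562 V.
Error = 0.03193 − 0.032226562 = -0.000296563 V = -0.297 mV.

-0.297 mV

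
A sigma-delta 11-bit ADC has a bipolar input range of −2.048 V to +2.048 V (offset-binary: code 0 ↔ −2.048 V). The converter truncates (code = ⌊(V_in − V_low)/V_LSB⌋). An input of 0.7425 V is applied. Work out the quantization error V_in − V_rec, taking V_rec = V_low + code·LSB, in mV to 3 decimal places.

0.500 mV

One LSB is 4.096 V / 2048 = 2.000 mV.
(V_in − V_low)/LSB = (0.7425 − (−2.048))/0.002 = 1395.2500 → code 1395 (floor).
V_rec = (−2.048) + 1395·0.002 = 0.742 V.
Error = 0.7425 − 0.742 = 0.0005 V = 0.500 mV.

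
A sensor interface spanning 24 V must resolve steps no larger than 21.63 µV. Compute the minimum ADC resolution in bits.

Number of steps required ≥ 24 V / 21.63 µV = 1109570.04.
Need 2^N ≥ 1109570.04; 2^20 = 1048576, 2^21 = 2097152.
Minimum N = 21.

21 bits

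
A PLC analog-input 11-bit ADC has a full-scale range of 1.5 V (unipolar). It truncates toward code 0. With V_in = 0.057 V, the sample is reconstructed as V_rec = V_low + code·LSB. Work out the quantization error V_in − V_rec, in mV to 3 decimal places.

0.604 mV

One LSB is 1.5 V / 2048 = 0.732 mV.
Scaled input = 77.8240 LSBs, so code = 77.
Reconstructed: 0.056396484 V.
V_in − V_rec = 0.000603516 V = 0.604 mV.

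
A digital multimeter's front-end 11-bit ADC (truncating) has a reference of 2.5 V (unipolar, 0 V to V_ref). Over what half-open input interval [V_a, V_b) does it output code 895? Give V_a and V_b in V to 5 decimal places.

[1.09253 V, 1.09375 V)

LSB = 2.5/2^11 = 1.221 mV.
V_a = V_low + 895·LSB = 1.09253 V; V_b = V_low + 896·LSB = 1.09375 V.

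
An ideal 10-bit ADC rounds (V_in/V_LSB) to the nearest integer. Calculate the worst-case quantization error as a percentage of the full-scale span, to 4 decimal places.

Rounding → worst-case error = ½ LSB = V_FS/2^11, so 100/2048 = 0.0488281 % of full scale.

0.0488 %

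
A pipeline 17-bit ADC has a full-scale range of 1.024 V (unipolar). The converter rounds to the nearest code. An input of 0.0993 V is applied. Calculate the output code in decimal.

Full-scale span = 1.024 V; LSB = 1.024/2^17 = 7.81 µV.
(0.0993 − 0) / 7.8125e-06 = 12710.400 LSBs.
Round → code 12710.

code 12710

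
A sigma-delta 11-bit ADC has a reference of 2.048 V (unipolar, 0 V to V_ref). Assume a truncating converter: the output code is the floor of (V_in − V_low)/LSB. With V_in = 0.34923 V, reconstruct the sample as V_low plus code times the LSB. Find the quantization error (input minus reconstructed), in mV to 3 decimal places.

One LSB is 2.048 V / 2048 = 1.000 mV.
(0.34923 − 0)/0.001 = 349.2300; ⌊·⌋ gives code 349.
Code 349 maps back to 0 + 349×0.001 V = 0.349 V.
V_in − V_rec = 0.00023 V = 0.230 mV.

0.230 mV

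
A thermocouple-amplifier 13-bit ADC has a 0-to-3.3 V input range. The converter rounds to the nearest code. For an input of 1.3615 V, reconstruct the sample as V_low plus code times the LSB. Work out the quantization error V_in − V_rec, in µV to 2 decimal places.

-72.27 µV

One LSB is 3.3 V / 8192 = 402.83 µV.
(1.3615 − 0)/0.000402832 = 3379.8206; round gives code 3380.
Code 3380 maps back to 0 + 3380×0.000402832 V = 1.3615723 V.
Error = 1.3615 − 1.3615723 = -7.22656e-05 V = -72.27 µV.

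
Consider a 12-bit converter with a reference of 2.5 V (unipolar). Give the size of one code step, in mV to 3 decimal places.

Full-scale span = 2.5 V.
LSB = 2.5 / 2^12 = 2.5 / 4096 = 0.000610352 V = 0.610 mV.

0.610 mV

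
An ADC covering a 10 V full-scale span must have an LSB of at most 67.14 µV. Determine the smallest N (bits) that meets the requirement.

Number of steps required ≥ 10 V / 67.14 µV = 148942.51.
Need 2^N ≥ 148942.51; 2^17 = 131072, 2^18 = 262144.
Minimum N = 18.

18 bits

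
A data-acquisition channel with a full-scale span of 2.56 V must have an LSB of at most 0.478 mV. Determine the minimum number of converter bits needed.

Number of steps required ≥ 2.56 V / 0.478 mV = 5355.65.
Need 2^N ≥ 5355.65; 2^12 = 4096, 2^13 = 8192.
Minimum N = 13.

13 bits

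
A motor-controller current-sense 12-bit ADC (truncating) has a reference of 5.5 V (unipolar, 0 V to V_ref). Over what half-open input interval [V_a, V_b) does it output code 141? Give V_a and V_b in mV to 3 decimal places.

[189.331 mV, 190.674 mV)

LSB = 5.5/2^12 = 1.343 mV.
V_a = V_low + 141·LSB = 0.189331 V; V_b = V_low + 142·LSB = 0.190674 V.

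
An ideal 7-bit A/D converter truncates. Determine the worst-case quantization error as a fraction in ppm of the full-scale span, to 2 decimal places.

Truncating → worst-case error = 1 LSB = V_FS/2^7, so 1e+06/128 = 7812.5 ppm of full scale.

7812.50 ppm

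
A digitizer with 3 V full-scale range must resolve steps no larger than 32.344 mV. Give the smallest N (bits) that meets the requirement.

7 bits

Number of steps required ≥ 3 V / 32.344 mV = 92.75.
Need 2^N ≥ 92.75; 2^6 = 64, 2^7 = 128.
Minimum N = 7.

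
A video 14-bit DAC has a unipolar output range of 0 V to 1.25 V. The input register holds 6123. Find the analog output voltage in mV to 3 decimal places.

LSB = 1.25 V / 2^14 = 76.29 µV.
V_out = 0 + 6123 × 7.62939e-05 V = 0.467148 V.
= 467.148 mV.

467.148 mV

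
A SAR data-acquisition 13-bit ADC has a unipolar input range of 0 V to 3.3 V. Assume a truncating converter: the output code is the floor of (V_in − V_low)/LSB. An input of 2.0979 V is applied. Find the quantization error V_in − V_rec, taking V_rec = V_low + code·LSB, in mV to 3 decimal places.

LSB = 3.3/2^13 = 402.83 µV.
(V_in − V_low)/LSB = (2.0979 − 0)/0.000402832 = 5207.8778 → code 5207 (floor).
V_rec = 0 + 5207·0.000402832 = 2.0975464 V.
V_in − V_rec = 0.000353613 V = 0.354 mV.

0.354 mV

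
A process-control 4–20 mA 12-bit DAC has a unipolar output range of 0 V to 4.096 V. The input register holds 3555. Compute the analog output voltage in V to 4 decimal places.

3.5550 V

LSB = 4.096 V / 2^12 = 1.000 mV.
V_out = 0 + 3555 × 0.001 V = 3.555 V.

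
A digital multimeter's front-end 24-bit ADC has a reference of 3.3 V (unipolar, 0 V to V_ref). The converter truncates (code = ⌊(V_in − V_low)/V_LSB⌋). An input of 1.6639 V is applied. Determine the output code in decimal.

code 8459275

LSB = 3.3 V / 16777216 = 0.20 µV.
(1.6639 − 0) / 1.96695e-07 = 8459275.667 LSBs.
⌊·⌋(8459275.667) = 8459275.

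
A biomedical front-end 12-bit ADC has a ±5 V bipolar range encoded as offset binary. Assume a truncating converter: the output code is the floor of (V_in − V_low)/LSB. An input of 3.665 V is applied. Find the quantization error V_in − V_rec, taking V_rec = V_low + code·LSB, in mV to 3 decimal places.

0.449 mV

Step size: 10 V ÷ 2^12 = 2.441 mV.
(3.665 − (−5))/0.00244141 = 3549.1840; ⌊·⌋ gives code 3549.
Code 3549 maps back to (−5) + 3549×0.00244141 V = 3.6645508 V.
Difference: 0.000449219 V → 0.449 mV.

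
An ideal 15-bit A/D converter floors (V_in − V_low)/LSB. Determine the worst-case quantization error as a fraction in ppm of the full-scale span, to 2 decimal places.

30.52 ppm

Truncating → worst-case error = 1 LSB = V_FS/2^15, so 1e+06/32768 = 30.5176 ppm of full scale.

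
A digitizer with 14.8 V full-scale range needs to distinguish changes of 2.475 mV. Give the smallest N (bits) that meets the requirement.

13 bits

Number of steps required ≥ 14.8 V / 2.475 mV = 5979.80.
Need 2^N ≥ 5979.80; 2^12 = 4096, 2^13 = 8192.
Minimum N = 13.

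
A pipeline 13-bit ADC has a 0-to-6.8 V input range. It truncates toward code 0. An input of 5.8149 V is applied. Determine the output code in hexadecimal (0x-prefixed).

Full-scale span = 6.8 V; LSB = 6.8/2^13 = 0.830 mV.
Input sits at 7005.244 steps above V_low.
Floor → code 7005.
In hexadecimal (0x-prefixed): 0x1B5D.

code 0x1B5D (decimal 7005)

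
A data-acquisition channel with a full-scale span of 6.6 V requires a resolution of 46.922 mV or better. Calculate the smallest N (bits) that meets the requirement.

8 bits

Number of steps required ≥ 6.6 V / 46.922 mV = 140.66.
Need 2^N ≥ 140.66; 2^7 = 128, 2^8 = 256.
Minimum N = 8.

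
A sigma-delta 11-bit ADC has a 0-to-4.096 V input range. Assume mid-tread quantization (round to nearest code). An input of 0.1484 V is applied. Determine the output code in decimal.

code 74

With 2048 levels over 4.096 V, one step is 2.000 mV.
(V_in − V_low)/LSB = (0.1484 − 0) / 0.002 = 74.200.
So the output code is 74.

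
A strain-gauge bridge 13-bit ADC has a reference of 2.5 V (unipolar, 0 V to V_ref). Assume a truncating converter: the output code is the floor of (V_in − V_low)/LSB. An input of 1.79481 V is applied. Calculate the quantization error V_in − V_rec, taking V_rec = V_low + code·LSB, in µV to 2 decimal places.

LSB = 2.5/2^13 = 305.18 µV.
Scaled input = 5881.2334 LSBs, so code = 5881.
V_rec = 0 + 5881·0.000305176 = 1.7947388 V.
Difference: 7.12305e-05 V → 71.23 µV.

71.23 µV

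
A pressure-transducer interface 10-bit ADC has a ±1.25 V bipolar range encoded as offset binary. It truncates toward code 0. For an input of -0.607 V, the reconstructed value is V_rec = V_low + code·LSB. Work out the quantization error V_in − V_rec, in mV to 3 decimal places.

Step size: 2.5 V ÷ 2^10 = 2.441 mV.
Scaled input = 263.3728 LSBs, so code = 263.
Reconstructed: -0.60791016 V.
Error = -0.607 − (−0.60791016) = 0.000910156 V = 0.910 mV.

0.910 mV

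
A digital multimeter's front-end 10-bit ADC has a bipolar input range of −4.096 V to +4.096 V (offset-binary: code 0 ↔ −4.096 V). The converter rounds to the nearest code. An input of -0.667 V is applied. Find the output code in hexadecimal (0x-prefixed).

code 0x1AD (decimal 429)

Full-scale span = 8.192 V; LSB = 8.192/2^10 = 8.000 mV.
Input sits at 428.625 steps above V_low.
So the output code is 429.
In hexadecimal (0x-prefixed): 0x1AD.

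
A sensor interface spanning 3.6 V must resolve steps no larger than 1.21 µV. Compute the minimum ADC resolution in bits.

22 bits

Number of steps required ≥ 3.6 V / 1.21 µV = 2975206.61.
Need 2^N ≥ 2975206.61; 2^21 = 2097152, 2^22 = 4194304.
Minimum N = 22.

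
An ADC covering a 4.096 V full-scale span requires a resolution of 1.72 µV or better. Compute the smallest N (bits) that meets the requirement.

22 bits

Number of steps required ≥ 4.096 V / 1.72 µV = 2381395.35.
Need 2^N ≥ 2381395.35; 2^21 = 2097152, 2^22 = 4194304.
Minimum N = 22.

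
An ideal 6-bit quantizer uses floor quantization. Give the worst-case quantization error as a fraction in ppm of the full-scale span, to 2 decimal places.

Truncating → worst-case error = 1 LSB = V_FS/2^6, so 1e+06/64 = 15625 ppm of full scale.

15625.00 ppm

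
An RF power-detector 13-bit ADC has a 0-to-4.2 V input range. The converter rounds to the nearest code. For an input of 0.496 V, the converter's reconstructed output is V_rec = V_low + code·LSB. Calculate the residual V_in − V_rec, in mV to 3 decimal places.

Step size: 4.2 V ÷ 2^13 = 0.513 mV.
(0.496 − 0)/0.000512695 = 967.4362; round gives code 967.
Code 967 maps back to 0 + 967×0.000512695 V = 0.49577637 V.
Error = 0.496 − 0.49577637 = 0.000223633 V = 0.224 mV.

0.224 mV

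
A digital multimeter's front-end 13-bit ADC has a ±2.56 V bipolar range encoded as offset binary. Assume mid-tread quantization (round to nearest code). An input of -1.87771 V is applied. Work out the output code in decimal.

LSB = 5.12 V / 8192 = 0.625 mV.
(-1.87771 − (−2.56)) / 0.000625 = 1091.664 LSBs.
round(1091.664) = 1092.

code 1092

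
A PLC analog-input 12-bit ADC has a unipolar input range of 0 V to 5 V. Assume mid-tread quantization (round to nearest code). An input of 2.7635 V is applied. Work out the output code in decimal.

code 2264

With 4096 levels over 5 V, one step is 1.221 mV.
(V_in − V_low)/LSB = (2.7635 − 0) / 0.0012207 = 2263.859.
round(2263.859) = 2264.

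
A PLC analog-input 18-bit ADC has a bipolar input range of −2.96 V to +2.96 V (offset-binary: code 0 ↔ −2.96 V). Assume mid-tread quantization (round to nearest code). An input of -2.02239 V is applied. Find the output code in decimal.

code 41518

With 262144 levels over 5.92 V, one step is 22.58 µV.
(-2.02239 − (−2.96)) / 2.2583e-05 = 41518.384 LSBs.
round(41518.384) = 41518.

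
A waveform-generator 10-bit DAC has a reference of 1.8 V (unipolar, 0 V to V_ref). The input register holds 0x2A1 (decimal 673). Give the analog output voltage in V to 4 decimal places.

1.1830 V

LSB = 1.8 V / 2^10 = 1.758 mV.
Code 0x2A1 = 673 decimal.
V_out = 0 + 673 × 0.00175781 V = 1.18301 V.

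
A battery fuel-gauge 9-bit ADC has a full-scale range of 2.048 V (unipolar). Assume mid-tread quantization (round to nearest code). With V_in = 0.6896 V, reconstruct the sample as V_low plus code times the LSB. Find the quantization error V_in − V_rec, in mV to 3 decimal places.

LSB = 2.048/2^9 = 4.000 mV.
(0.6896 − 0)/0.004 = 172.4000; round gives code 172.
Reconstructed: 0.688 V.
Error = 0.6896 − 0.688 = 0.0016 V = 1.600 mV.

1.600 mV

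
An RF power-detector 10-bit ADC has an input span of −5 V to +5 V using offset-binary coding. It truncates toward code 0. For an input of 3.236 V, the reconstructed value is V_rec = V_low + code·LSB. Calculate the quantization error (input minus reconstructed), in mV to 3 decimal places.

LSB = 10/2^10 = 9.766 mV.
(3.236 − (−5))/0.00976562 = 843.3664; ⌊·⌋ gives code 843.
V_rec = (−5) + 843·0.00976562 = 3.2324219 V.
Difference: 0.00357813 V → 3.578 mV.

3.578 mV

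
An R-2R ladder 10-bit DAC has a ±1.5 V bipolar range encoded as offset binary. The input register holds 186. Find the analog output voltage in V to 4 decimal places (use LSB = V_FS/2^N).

-0.9551 V

LSB = 3 V / 2^10 = 2.930 mV.
V_out = (−1.5) + 186 × 0.00292969 V = -0.955078 V.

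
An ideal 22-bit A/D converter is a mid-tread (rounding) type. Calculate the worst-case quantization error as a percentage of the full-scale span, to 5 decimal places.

0.00001 %

Rounding → worst-case error = ½ LSB = V_FS/2^23, so 100/8388608 = 1.19209e-05 % of full scale.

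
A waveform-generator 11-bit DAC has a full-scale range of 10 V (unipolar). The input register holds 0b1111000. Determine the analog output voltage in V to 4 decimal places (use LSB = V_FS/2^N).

LSB = 10 V / 2^11 = 4.883 mV.
Code 0b1111000 = 120 decimal.
V_out = 0 + 120 × 0.00488281 V = 0.585938 V.

0.5859 V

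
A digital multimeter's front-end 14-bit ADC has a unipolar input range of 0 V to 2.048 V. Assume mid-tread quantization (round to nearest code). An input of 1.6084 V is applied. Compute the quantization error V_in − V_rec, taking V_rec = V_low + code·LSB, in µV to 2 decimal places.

25.00 µV

One LSB is 2.048 V / 16384 = 125.00 µV.
(V_in − V_low)/LSB = (1.6084 − 0)/0.000125 = 12867.2000 → code 12867 (round).
Reconstructed: 1.608375 V.
Error = 1.6084 − 1.608375 = 2.5e-05 V = 25.00 µV.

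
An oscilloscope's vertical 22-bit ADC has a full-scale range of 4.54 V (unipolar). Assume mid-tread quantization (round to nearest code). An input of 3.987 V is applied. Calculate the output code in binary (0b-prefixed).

LSB = 4.54 V / 4194304 = 1.08 µV.
(V_in − V_low)/LSB = (3.987 − 0) / 1.08242e-06 = 3683411.905.
Round → code 3683412.
In binary (0b-prefixed): 0b1110000011010001010100.

code 0b1110000011010001010100 (decimal 3683412)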